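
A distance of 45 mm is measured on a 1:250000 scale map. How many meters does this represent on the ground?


ground = 45 mm * 250000 / 1000 = 11250.0 m

11250.0 m


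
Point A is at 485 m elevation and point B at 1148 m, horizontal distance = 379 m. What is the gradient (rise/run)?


gradient = (1148 - 485) / 379 = 663 / 379 = 1.7493

1.7493


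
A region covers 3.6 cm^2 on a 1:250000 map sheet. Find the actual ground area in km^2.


ground_area = 3.6 * (250000/100)^2 = 22500000.0 m^2 = 22.5 km^2

22.5 km^2


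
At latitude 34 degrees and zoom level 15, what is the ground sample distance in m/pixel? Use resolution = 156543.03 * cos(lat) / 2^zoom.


res = 156543.03 * cos(34) / 2^15 = 156543.03 * 0.82903757 / 32768 = 3.96 m/pixel

3.96 m/pixel


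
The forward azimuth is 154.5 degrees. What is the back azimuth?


back azimuth = (154.5 + 180) mod 360 = 334.5 degrees

334.5 degrees


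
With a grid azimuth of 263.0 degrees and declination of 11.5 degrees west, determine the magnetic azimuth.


magnetic azimuth = grid azimuth - declination (east +ve)
mag_az = 263.0 - -11.5 = 274.5 degrees

274.5 degrees


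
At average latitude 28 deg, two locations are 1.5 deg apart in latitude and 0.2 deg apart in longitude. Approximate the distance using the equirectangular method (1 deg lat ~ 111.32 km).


dlat_km = 1.5 * 111.32 = 166.98
dlon_km = 0.2 * 111.32 * cos(28) ≈ 19.658
dist = sqrt(166.98^2 + 19.658^2) ≈ 168.1 km

168.1 km


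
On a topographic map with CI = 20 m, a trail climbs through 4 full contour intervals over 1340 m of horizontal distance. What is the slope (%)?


elevation change = 4 * 20 = 80 m
slope = 80 / 1340 * 100 = 6.0%

6.0%


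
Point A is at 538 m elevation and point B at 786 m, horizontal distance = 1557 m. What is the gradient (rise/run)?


gradient = (786 - 538) / 1557 = 248 / 1557 = 0.1593

0.1593


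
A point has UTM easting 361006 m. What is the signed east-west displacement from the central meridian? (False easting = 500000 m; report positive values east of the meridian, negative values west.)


displacement = 361006 - 500000 = -138994 m

-138994 m


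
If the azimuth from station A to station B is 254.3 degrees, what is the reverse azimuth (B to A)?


back azimuth = (254.3 + 180) mod 360 = 74.3 degrees

74.3 degrees


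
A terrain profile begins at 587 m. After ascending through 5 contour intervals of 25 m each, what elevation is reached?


elevation = 587 + 5 * 25 = 712 m

712 m


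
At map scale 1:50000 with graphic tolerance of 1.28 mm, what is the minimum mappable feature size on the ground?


ground = 1.28 mm * 50000 / 1000 = 64.0 m

64.0 m


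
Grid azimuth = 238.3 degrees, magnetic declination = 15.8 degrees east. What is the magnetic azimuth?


magnetic azimuth = grid azimuth - declination (east +ve)
mag_az = 238.3 - 15.8 = 222.5 degrees

222.5 degrees


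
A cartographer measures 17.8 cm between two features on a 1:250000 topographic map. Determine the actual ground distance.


ground = 17.8 cm * 250000 / 100 = 44500.0 m = 44.5 km

44.5 km


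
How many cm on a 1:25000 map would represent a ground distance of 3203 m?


map_cm = 3203 * 100 / 25000 = 12.812 cm ≈ 12.81 cm

12.81 cm


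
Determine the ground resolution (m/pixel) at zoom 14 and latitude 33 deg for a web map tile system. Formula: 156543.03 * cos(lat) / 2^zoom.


res = 156543.03 * cos(33) / 2^14 = 156543.03 * 0.83867057 / 16384 = 8.01 m/pixel

8.01 m/pixel


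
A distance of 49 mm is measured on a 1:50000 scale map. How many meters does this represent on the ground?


ground = 49 mm * 50000 / 1000 = 2450.0 m

2450.0 m


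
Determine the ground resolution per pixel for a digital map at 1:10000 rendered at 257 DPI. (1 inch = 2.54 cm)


pixel_cm = 2.54 / 257 ≈ 0.009883 cm
ground = pixel_cm * 10000 / 100 = 2.54 * 10000 / (257 * 100) = 25400 / 25700 ≈ 0.99 m

0.99 m


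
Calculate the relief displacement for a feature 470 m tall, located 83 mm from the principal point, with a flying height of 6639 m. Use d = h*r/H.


d = h * r / H = 470 * 83 / 6639 = 5.88 mm

5.88 mm


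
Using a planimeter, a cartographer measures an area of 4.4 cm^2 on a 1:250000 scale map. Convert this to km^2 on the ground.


ground_area = 4.4 * (250000/100)^2 = 27500000.0 m^2 = 27.5 km^2

27.5 km^2


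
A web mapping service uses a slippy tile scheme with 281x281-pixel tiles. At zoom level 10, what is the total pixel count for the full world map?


tiles per axis = 2^10 = 1024
total tiles = 1024^2 = 1048576
pixels per axis = 1024 * 281 = 287744
total pixels = 287744^2 = 82796609536

82796609536 pixels


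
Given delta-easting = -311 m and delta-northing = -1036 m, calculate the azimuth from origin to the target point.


az = atan2(-311, -1036) = -163.3 deg
adjusted to 0-360: 196.7 degrees

196.7 degrees


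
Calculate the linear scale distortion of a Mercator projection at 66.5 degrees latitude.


SF = 1 / cos(66.5) = 1 / 0.398749 = 2.508

2.508


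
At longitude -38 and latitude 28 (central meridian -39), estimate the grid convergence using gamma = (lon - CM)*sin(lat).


gamma = (-38 - -39) * sin(28) = 1 * 0.469472 = 0.469 degrees

0.469 degrees


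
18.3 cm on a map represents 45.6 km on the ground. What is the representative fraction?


ground = 45.6 km = 4560000 cm; RF denominator = ground / map = 4560000 / 18.3 ≈ 249180; RF = 1:249180

1:249180


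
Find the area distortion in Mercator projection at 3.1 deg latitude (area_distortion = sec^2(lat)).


area_distortion = 1/cos^2(3.1) = 1.003

1.003


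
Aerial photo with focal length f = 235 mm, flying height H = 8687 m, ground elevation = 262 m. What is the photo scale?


scale = f / (H - h) = 235 mm / 8425 m = 235 / 8425000 = 1:35851

1:35851


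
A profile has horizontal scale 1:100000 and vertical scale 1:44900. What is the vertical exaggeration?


VE = horizontal_scale / vertical_scale = 100000 / 44900 ≈ 2.2

2.2x


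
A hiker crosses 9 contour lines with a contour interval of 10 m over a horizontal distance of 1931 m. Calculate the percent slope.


elevation change = 9 * 10 = 90 m
slope = 90 / 1931 * 100 = 4.7%

4.7%


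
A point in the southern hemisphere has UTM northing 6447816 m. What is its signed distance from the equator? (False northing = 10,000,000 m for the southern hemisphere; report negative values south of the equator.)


For southern: actual = 6447816 - 10000000 = -3552184 m

-3552184 m


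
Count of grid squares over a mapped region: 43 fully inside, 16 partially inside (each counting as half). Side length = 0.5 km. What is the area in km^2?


effective squares = 43 + 16 * 0.5 = 51.0
area = 51.0 * 0.25 = 12.75 km^2

12.75 km^2


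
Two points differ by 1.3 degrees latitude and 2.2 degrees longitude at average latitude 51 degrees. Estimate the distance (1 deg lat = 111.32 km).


dlat_km = 1.3 * 111.32 = 144.716
dlon_km = 2.2 * 111.32 * cos(51) ≈ 154.123
dist = sqrt(144.716^2 + 154.123^2) ≈ 211.4 km

211.4 km


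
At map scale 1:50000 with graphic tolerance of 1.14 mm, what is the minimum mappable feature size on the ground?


ground = 1.14 mm * 50000 / 1000 = 57.0 m

57.0 m


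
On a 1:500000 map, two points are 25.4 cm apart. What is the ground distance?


ground = 25.4 cm * 500000 / 100 = 127000.0 m = 127.0 km

127.0 km


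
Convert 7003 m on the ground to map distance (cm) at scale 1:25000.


map_cm = 7003 * 100 / 25000 = 28.012 cm ≈ 28.01 cm

28.01 cm


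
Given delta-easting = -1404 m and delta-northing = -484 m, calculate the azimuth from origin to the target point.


az = atan2(-1404, -484) = -109.0 deg
adjusted to 0-360: 251.0 degrees

251.0 degrees


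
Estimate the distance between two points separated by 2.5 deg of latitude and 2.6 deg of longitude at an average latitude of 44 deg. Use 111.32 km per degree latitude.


dlat_km = 2.5 * 111.32 = 278.3
dlon_km = 2.6 * 111.32 * cos(44) ≈ 208.2
dist = sqrt(278.3^2 + 208.2^2) ≈ 347.6 km

347.6 km


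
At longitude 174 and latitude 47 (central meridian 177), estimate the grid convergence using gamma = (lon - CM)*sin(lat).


gamma = (174 - 177) * sin(47) = -3 * 0.731354 = -2.194 degrees

-2.194 degrees


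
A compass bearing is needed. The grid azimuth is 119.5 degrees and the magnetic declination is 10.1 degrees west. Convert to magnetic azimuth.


magnetic azimuth = grid azimuth - declination (east +ve)
mag_az = 119.5 - -10.1 = 129.6 degrees

129.6 degrees


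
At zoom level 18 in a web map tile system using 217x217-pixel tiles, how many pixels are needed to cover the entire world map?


tiles per axis = 2^18 = 262144
total tiles = 262144^2 = 68719476736
pixels per axis = 262144 * 217 = 56885248
total pixels = 56885248^2 = 3235931440021504

3235931440021504 pixels


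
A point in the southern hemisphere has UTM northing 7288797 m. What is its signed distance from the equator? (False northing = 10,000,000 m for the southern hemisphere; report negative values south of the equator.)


For southern: actual = 7288797 - 10000000 = -2711203 m

-2711203 m


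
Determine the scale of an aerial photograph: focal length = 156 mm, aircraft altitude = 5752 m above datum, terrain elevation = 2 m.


scale = f / (H - h) = 156 mm / 5750 m = 156 / 5750000 = 1:36859

1:36859


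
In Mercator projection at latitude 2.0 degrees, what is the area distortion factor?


area_distortion = 1/cos^2(2.0) = 1.001

1.001


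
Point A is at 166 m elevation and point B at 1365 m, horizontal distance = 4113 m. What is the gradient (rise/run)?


gradient = (1365 - 166) / 4113 = 1199 / 4113 = 0.2915

0.2915


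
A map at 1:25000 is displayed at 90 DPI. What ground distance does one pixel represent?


pixel_cm = 2.54 / 90 ≈ 0.028222 cm
ground = pixel_cm * 25000 / 100 = 2.54 * 25000 / (90 * 100) = 63500 / 9000 ≈ 7.06 m

7.06 m


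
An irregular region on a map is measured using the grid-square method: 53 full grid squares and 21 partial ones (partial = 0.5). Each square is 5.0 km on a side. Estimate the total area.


effective squares = 53 + 21 * 0.5 = 63.5
area = 63.5 * 25.0 = 1587.5 km^2

1587.5 km^2


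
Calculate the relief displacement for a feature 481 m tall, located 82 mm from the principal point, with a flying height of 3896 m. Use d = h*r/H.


d = h * r / H = 481 * 82 / 3896 = 10.12 mm

10.12 mm


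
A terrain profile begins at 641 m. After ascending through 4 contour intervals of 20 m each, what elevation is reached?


elevation = 641 + 4 * 20 = 721 m

721 m


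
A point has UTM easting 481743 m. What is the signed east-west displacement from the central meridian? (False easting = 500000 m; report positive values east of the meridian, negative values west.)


displacement = 481743 - 500000 = -18257 m

-18257 m


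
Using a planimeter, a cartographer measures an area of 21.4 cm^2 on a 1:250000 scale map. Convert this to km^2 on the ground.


ground_area = 21.4 * (250000/100)^2 = 133750000.0 m^2 = 133.75 km^2

133.75 km^2


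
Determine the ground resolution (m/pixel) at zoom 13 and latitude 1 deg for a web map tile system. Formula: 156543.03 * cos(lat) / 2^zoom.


res = 156543.03 * cos(1) / 2^13 = 156543.03 * 0.9998477 / 8192 = 19.11 m/pixel

19.11 m/pixel


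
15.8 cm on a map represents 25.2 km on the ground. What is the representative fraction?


ground = 25.2 km = 2520000 cm; RF denominator = ground / map = 2520000 / 15.8 ≈ 159494; RF = 1:159494

1:159494


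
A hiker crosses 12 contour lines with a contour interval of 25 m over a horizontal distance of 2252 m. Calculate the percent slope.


elevation change = 12 * 25 = 300 m
slope = 300 / 2252 * 100 = 13.3%

13.3%


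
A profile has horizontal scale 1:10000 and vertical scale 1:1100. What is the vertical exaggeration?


VE = horizontal_scale / vertical_scale = 10000 / 1100 ≈ 9.1

9.1x


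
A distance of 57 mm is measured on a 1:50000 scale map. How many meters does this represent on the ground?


ground = 57 mm * 50000 / 1000 = 2850.0 m

2850.0 m


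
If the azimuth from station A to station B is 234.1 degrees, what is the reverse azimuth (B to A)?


back azimuth = (234.1 + 180) mod 360 = 54.1 degrees

54.1 degrees


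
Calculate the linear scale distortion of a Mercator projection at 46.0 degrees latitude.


SF = 1 / cos(46.0) = 1 / 0.694658 = 1.44

1.44


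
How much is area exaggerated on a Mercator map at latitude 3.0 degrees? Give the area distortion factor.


area_distortion = 1/cos^2(3.0) = 1.003

1.003


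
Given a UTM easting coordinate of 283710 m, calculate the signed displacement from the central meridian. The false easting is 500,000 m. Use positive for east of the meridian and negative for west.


displacement = 283710 - 500000 = -216290 m

-216290 m


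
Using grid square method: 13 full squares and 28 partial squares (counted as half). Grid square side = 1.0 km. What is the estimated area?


effective squares = 13 + 28 * 0.5 = 27.0
area = 27.0 * 1.0 = 27.0 km^2

27.0 km^2


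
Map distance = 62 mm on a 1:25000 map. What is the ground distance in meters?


ground = 62 mm * 25000 / 1000 = 1550.0 m

1550.0 m


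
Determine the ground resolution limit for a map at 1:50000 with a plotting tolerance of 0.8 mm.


ground = 0.8 mm * 50000 / 1000 = 40.0 m

40.0 m


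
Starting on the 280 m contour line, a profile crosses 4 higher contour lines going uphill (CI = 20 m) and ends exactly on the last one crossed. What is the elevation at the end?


elevation = 280 + 4 * 20 = 360 m

360 m


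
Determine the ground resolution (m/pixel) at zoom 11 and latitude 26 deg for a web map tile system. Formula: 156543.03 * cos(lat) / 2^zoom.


res = 156543.03 * cos(26) / 2^11 = 156543.03 * 0.89879405 / 2048 = 68.7 m/pixel

68.7 m/pixel


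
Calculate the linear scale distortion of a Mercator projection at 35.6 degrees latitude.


SF = 1 / cos(35.6) = 1 / 0.813101 = 1.23

1.23


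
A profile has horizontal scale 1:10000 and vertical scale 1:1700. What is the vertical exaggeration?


VE = horizontal_scale / vertical_scale = 10000 / 1700 ≈ 5.9

5.9x


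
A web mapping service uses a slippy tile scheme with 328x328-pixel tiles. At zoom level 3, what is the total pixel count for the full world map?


tiles per axis = 2^3 = 8
total tiles = 8^2 = 64
pixels per axis = 8 * 328 = 2624
total pixels = 2624^2 = 6885376

6885376 pixels


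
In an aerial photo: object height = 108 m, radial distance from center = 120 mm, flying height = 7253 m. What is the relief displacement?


d = h * r / H = 108 * 120 / 7253 = 1.79 mm

1.79 mm


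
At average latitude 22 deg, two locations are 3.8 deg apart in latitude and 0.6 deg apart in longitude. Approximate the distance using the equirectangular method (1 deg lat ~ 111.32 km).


dlat_km = 3.8 * 111.32 = 423.016
dlon_km = 0.6 * 111.32 * cos(22) ≈ 61.928
dist = sqrt(423.016^2 + 61.928^2) ≈ 427.5 km

427.5 km


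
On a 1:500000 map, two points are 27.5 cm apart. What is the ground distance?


ground = 27.5 cm * 500000 / 100 = 137500.0 m = 137.5 km

137.5 km


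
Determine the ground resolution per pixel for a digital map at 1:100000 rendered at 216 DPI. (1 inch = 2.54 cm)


pixel_cm = 2.54 / 216 ≈ 0.011759 cm
ground = pixel_cm * 100000 / 100 = 2.54 * 100000 / (216 * 100) = 254000 / 21600 ≈ 11.76 m

11.76 m


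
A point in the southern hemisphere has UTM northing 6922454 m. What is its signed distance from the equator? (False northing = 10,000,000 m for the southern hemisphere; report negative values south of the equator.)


For southern: actual = 6922454 - 10000000 = -3077546 m

-3077546 m


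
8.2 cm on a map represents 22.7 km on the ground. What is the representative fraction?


ground = 22.7 km = 2270000 cm; RF denominator = ground / map = 2270000 / 8.2 ≈ 276829; RF = 1:276829

1:276829


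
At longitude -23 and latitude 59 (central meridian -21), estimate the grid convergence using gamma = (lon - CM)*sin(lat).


gamma = (-23 - -21) * sin(59) = -2 * 0.857167 = -1.714 degrees

-1.714 degrees


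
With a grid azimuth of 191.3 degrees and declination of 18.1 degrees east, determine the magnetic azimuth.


magnetic azimuth = grid azimuth - declination (east +ve)
mag_az = 191.3 - 18.1 = 173.2 degrees

173.2 degrees


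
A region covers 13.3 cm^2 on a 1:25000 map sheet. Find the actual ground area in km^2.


ground_area = 13.3 * (25000/100)^2 = 831250.0 m^2 = 0.83125 km^2 ≈ 0.831 km^2

0.831 km^2


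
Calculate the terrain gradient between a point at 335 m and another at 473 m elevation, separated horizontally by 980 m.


gradient = (473 - 335) / 980 = 138 / 980 = 0.1408

0.1408


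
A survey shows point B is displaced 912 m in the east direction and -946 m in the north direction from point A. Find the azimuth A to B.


az = atan2(912, -946) = 136.0 deg
adjusted to 0-360: 136.0 degrees

136.0 degrees


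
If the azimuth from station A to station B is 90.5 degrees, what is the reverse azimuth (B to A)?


back azimuth = (90.5 + 180) mod 360 = 270.5 degrees

270.5 degrees


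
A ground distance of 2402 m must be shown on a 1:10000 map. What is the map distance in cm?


map_cm = 2402 * 100 / 10000 = 24.02 cm

24.02 cm


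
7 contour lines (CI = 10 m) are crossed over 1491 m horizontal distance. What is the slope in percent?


elevation change = 7 * 10 = 70 m
slope = 70 / 1491 * 100 = 4.7%

4.7%


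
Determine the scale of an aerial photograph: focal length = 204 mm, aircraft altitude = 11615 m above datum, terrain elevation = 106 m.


scale = f / (H - h) = 204 mm / 11509 m = 204 / 11509000 = 1:56417

1:56417


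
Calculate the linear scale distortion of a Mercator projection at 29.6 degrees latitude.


SF = 1 / cos(29.6) = 1 / 0.869495 = 1.15

1.15


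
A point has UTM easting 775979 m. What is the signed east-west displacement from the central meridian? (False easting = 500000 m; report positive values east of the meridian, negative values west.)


displacement = 775979 - 500000 = 275979 m

275979 m


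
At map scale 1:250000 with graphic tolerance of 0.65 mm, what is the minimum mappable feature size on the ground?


ground = 0.65 mm * 250000 / 1000 = 162.5 m

162.5 m


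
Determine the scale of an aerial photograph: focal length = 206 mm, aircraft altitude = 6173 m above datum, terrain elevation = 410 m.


scale = f / (H - h) = 206 mm / 5763 m = 206 / 5763000 = 1:27976

1:27976


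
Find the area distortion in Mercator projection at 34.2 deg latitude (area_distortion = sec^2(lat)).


area_distortion = 1/cos^2(34.2) = 1.462

1.462


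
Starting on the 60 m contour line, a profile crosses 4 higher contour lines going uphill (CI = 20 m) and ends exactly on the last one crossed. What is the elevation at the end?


elevation = 60 + 4 * 20 = 140 m

140 m


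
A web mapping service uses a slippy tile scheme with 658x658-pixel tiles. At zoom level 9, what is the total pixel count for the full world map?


tiles per axis = 2^9 = 512
total tiles = 512^2 = 262144
pixels per axis = 512 * 658 = 336896
total pixels = 336896^2 = 113498914816

113498914816 pixels


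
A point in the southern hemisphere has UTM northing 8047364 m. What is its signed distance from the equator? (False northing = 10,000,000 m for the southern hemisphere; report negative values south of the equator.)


For southern: actual = 8047364 - 10000000 = -1952636 m

-1952636 m


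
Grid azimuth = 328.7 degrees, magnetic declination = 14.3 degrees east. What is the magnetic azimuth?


magnetic azimuth = grid azimuth - declination (east +ve)
mag_az = 328.7 - 14.3 = 314.4 degrees

314.4 degrees


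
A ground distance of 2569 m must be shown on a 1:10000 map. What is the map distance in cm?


map_cm = 2569 * 100 / 10000 = 25.69 cm

25.69 cm


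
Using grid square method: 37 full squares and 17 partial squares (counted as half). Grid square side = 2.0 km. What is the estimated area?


effective squares = 37 + 17 * 0.5 = 45.5
area = 45.5 * 4.0 = 182.0 km^2

182.0 km^2


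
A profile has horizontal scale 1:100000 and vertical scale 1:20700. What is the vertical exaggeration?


VE = horizontal_scale / vertical_scale = 100000 / 20700 ≈ 4.8

4.8x


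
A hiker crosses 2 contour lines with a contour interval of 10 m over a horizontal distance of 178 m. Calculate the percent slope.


elevation change = 2 * 10 = 20 m
slope = 20 / 178 * 100 = 11.2%

11.2%


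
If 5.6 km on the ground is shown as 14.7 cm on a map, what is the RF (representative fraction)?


ground = 5.6 km = 560000 cm; RF denominator = ground / map = 560000 / 14.7 ≈ 38095; RF = 1:38095

1:38095


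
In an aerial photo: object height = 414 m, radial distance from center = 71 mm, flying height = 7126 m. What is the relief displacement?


d = h * r / H = 414 * 71 / 7126 = 4.12 mm

4.12 mm


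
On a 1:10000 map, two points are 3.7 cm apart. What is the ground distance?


ground = 3.7 cm * 10000 / 100 = 370.0 m

370.0 m


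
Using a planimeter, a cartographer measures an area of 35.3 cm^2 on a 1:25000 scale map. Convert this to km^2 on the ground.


ground_area = 35.3 * (25000/100)^2 = 2206250.0 m^2 = 2.20625 km^2 ≈ 2.206 km^2

2.206 km^2


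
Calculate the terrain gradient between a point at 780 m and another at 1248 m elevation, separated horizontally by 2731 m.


gradient = (1248 - 780) / 2731 = 468 / 2731 = 0.1714

0.1714


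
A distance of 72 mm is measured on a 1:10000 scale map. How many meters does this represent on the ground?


ground = 72 mm * 10000 / 1000 = 720.0 m

720.0 m


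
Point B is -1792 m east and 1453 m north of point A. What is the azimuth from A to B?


az = atan2(-1792, 1453) = -51.0 deg
adjusted to 0-360: 309.0 degrees

309.0 degrees


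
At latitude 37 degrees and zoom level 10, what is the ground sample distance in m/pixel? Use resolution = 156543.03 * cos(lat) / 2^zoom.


res = 156543.03 * cos(37) / 2^10 = 156543.03 * 0.79863551 / 1024 = 122.09 m/pixel

122.09 m/pixel


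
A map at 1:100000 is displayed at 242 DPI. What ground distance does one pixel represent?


pixel_cm = 2.54 / 242 ≈ 0.010496 cm
ground = pixel_cm * 100000 / 100 = 2.54 * 100000 / (242 * 100) = 254000 / 24200 ≈ 10.5 m

10.5 m


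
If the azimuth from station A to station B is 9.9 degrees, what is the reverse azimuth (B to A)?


back azimuth = (9.9 + 180) mod 360 = 189.9 degrees

189.9 degrees


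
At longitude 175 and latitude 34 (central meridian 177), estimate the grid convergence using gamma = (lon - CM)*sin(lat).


gamma = (175 - 177) * sin(34) = -2 * 0.559193 = -1.118 degrees

-1.118 degrees


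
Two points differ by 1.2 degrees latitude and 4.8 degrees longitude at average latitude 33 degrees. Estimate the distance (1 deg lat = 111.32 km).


dlat_km = 1.2 * 111.32 = 133.584
dlon_km = 4.8 * 111.32 * cos(33) ≈ 448.132
dist = sqrt(133.584^2 + 448.132^2) ≈ 467.6 km

467.6 km


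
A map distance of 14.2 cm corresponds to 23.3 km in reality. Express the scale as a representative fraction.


ground = 23.3 km = 2330000 cm; RF denominator = ground / map = 2330000 / 14.2 ≈ 164085; RF = 1:164085

1:164085


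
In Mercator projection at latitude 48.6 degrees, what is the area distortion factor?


area_distortion = 1/cos^2(48.6) = 2.287

2.287


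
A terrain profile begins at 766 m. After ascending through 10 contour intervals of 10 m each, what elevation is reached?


elevation = 766 + 10 * 10 = 866 m

866 m


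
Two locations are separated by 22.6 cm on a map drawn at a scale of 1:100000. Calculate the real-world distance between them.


ground = 22.6 cm * 100000 / 100 = 22600.0 m = 22.6 km

22.6 km


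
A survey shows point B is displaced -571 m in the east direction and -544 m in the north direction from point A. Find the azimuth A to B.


az = atan2(-571, -544) = -133.6 deg
adjusted to 0-360: 226.4 degrees

226.4 degrees


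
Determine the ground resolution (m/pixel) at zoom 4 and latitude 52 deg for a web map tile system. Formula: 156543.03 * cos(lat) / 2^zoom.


res = 156543.03 * cos(52) / 2^4 = 156543.03 * 0.61566148 / 16 = 6023.59 m/pixel

6023.59 m/pixel


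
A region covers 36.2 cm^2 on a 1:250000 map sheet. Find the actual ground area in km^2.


ground_area = 36.2 * (250000/100)^2 = 226250000.0 m^2 = 226.25 km^2

226.25 km^2


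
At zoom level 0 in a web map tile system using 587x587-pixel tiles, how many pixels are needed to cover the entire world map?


tiles per axis = 2^0 = 1
total tiles = 1^2 = 1
pixels per axis = 1 * 587 = 587
total pixels = 587^2 = 344569

344569 pixels


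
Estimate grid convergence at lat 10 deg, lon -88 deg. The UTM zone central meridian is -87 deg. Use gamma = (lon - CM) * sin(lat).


gamma = (-88 - -87) * sin(10) = -1 * 0.173648 = -0.174 degrees

-0.174 degrees


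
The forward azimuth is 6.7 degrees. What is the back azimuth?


back azimuth = (6.7 + 180) mod 360 = 186.7 degrees

186.7 degrees


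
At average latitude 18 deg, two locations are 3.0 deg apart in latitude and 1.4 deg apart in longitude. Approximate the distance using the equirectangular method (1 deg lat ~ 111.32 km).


dlat_km = 3.0 * 111.32 = 333.96
dlon_km = 1.4 * 111.32 * cos(18) ≈ 148.22
dist = sqrt(333.96^2 + 148.22^2) ≈ 365.4 km

365.4 km


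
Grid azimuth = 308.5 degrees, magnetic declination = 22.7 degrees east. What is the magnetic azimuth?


magnetic azimuth = grid azimuth - declination (east +ve)
mag_az = 308.5 - 22.7 = 285.8 degrees

285.8 degrees


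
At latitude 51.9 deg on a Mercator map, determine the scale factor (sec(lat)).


SF = 1 / cos(51.9) = 1 / 0.617036 = 1.621

1.621


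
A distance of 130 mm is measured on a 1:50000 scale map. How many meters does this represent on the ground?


ground = 130 mm * 50000 / 1000 = 6500.0 m

6500.0 m


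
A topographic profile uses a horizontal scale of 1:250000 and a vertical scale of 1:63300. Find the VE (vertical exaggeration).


VE = horizontal_scale / vertical_scale = 250000 / 63300 ≈ 3.9

3.9x


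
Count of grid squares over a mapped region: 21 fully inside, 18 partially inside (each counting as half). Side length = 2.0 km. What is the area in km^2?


effective squares = 21 + 18 * 0.5 = 30.0
area = 30.0 * 4.0 = 120.0 km^2

120.0 km^2


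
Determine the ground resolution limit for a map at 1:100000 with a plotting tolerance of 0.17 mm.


ground = 0.17 mm * 100000 / 1000 = 17.0 m

17.0 m


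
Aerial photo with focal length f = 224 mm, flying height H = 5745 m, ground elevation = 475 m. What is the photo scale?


scale = f / (H - h) = 224 mm / 5270 m = 224 / 5270000 = 1:23527

1:23527


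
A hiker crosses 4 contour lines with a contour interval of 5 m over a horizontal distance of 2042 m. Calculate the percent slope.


elevation change = 4 * 5 = 20 m
slope = 20 / 2042 * 100 = 1.0%

1.0%


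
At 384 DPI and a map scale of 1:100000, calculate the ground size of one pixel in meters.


pixel_cm = 2.54 / 384 ≈ 0.006615 cm
ground = pixel_cm * 100000 / 100 = 2.54 * 100000 / (384 * 100) = 254000 / 38400 ≈ 6.61 m

6.61 m


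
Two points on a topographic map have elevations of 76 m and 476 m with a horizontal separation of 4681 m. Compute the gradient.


gradient = (476 - 76) / 4681 = 400 / 4681 = 0.0855

0.0855


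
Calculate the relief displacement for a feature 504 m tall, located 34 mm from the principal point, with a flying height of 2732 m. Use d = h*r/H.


d = h * r / H = 504 * 34 / 2732 = 6.27 mm

6.27 mm


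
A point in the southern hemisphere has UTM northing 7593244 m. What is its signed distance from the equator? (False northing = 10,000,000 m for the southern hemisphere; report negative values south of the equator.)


For southern: actual = 7593244 - 10000000 = -2406756 m

-2406756 m


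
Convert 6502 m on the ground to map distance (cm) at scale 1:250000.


map_cm = 6502 * 100 / 250000 = 2.6008 cm ≈ 2.6 cm

2.6 cm


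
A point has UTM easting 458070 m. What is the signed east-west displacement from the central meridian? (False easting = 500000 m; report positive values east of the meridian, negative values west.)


displacement = 458070 - 500000 = -41930 m

-41930 m


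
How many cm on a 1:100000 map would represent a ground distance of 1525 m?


map_cm = 1525 * 100 / 100000 = 1.525 cm ≈ 1.53 cm

1.53 cm


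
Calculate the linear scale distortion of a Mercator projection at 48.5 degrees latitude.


SF = 1 / cos(48.5) = 1 / 0.66262 = 1.509

1.509


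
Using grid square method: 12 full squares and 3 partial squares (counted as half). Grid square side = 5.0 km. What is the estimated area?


effective squares = 12 + 3 * 0.5 = 13.5
area = 13.5 * 25.0 = 337.5 km^2

337.5 km^2


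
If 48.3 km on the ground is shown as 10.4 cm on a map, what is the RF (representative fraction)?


ground = 48.3 km = 4830000 cm; RF denominator = ground / map = 4830000 / 10.4 ≈ 464423; RF = 1:464423

1:464423


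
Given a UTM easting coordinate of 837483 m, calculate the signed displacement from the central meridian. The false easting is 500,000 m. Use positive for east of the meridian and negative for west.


displacement = 837483 - 500000 = 337483 m

337483 m


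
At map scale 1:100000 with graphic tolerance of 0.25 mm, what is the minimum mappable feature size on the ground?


ground = 0.25 mm * 100000 / 1000 = 25.0 m

25.0 m


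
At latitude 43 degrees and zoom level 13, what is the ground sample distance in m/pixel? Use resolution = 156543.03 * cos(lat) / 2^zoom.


res = 156543.03 * cos(43) / 2^13 = 156543.03 * 0.7313537 / 8192 = 13.98 m/pixel

13.98 m/pixel


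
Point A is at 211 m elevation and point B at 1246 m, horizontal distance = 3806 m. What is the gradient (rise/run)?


gradient = (1246 - 211) / 3806 = 1035 / 3806 = 0.2719

0.2719


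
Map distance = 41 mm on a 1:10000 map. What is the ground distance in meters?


ground = 41 mm * 10000 / 1000 = 410.0 m

410.0 m


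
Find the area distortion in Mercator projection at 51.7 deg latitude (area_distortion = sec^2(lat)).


area_distortion = 1/cos^2(51.7) = 2.603

2.603


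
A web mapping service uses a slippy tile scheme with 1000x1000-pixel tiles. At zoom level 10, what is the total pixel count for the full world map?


tiles per axis = 2^10 = 1024
total tiles = 1024^2 = 1048576
pixels per axis = 1024 * 1000 = 1024000
total pixels = 1024000^2 = 1048576000000

1048576000000 pixels


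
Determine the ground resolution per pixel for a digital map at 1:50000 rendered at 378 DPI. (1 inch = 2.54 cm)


pixel_cm = 2.54 / 378 ≈ 0.00672 cm
ground = pixel_cm * 50000 / 100 = 2.54 * 50000 / (378 * 100) = 127000 / 37800 ≈ 3.36 m

3.36 m


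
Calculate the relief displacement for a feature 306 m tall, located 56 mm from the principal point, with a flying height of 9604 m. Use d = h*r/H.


d = h * r / H = 306 * 56 / 9604 = 1.78 mm

1.78 mm


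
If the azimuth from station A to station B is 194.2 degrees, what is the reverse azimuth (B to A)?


back azimuth = (194.2 + 180) mod 360 = 14.2 degrees

14.2 degrees


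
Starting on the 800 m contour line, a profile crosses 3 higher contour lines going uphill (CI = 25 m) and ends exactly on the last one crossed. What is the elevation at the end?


elevation = 800 + 3 * 25 = 875 m

875 m


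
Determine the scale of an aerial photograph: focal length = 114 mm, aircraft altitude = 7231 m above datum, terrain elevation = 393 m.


scale = f / (H - h) = 114 mm / 6838 m = 114 / 6838000 = 1:59982

1:59982


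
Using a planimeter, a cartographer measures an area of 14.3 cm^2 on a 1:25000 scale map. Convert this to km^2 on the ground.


ground_area = 14.3 * (25000/100)^2 = 893750.0 m^2 = 0.89375 km^2 ≈ 0.894 km^2

0.894 km^2


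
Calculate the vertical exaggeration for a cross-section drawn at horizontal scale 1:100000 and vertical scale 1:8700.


VE = horizontal_scale / vertical_scale = 100000 / 8700 ≈ 11.5

11.5x


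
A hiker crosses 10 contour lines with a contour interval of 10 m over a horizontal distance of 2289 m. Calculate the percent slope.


elevation change = 10 * 10 = 100 m
slope = 100 / 2289 * 100 = 4.4%

4.4%


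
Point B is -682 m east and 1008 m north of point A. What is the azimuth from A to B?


az = atan2(-682, 1008) = -34.1 deg
adjusted to 0-360: 325.9 degrees

325.9 degrees


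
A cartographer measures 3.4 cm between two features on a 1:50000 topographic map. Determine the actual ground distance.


ground = 3.4 cm * 50000 / 100 = 1700.0 m = 1.7 km

1.7 km


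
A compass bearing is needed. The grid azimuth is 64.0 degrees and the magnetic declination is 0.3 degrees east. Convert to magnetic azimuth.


magnetic azimuth = grid azimuth - declination (east +ve)
mag_az = 64.0 - 0.3 = 63.7 degrees

63.7 degrees


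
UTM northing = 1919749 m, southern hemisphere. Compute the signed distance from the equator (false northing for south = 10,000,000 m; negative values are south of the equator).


For southern: actual = 1919749 - 10000000 = -8080251 m

-8080251 m


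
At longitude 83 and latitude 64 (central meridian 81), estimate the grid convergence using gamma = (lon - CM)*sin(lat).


gamma = (83 - 81) * sin(64) = 2 * 0.898794 = 1.798 degrees

1.798 degrees


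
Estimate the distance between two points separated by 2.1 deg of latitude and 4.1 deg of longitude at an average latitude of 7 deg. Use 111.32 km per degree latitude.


dlat_km = 2.1 * 111.32 = 233.772
dlon_km = 4.1 * 111.32 * cos(7) ≈ 453.01
dist = sqrt(233.772^2 + 453.01^2) ≈ 509.8 km

509.8 km


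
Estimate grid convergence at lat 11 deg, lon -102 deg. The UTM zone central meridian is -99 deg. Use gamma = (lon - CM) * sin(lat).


gamma = (-102 - -99) * sin(11) = -3 * 0.190809 = -0.572 degrees

-0.572 degrees


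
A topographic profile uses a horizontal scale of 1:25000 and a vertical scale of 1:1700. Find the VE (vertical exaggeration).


VE = horizontal_scale / vertical_scale = 25000 / 1700 ≈ 14.7

14.7x


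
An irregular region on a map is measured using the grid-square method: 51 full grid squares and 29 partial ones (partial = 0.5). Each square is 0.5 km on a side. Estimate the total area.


effective squares = 51 + 29 * 0.5 = 65.5
area = 65.5 * 0.25 = 16.375 km^2

16.375 km^2


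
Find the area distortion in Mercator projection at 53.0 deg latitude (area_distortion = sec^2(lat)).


area_distortion = 1/cos^2(53.0) = 2.761

2.761


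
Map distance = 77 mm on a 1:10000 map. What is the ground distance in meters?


ground = 77 mm * 10000 / 1000 = 770.0 m

770.0 m


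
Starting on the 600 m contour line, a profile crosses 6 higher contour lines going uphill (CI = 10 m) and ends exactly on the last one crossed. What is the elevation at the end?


elevation = 600 + 6 * 10 = 660 m

660 m


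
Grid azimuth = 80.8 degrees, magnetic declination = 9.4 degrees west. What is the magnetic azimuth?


magnetic azimuth = grid azimuth - declination (east +ve)
mag_az = 80.8 - -9.4 = 90.2 degrees

90.2 degrees


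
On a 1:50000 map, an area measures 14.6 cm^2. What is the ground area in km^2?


ground_area = 14.6 * (50000/100)^2 = 3650000.0 m^2 = 3.65 km^2

3.65 km^2


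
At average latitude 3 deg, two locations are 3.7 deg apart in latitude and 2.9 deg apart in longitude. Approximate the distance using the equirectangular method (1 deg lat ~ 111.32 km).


dlat_km = 3.7 * 111.32 = 411.884
dlon_km = 2.9 * 111.32 * cos(3) ≈ 322.386
dist = sqrt(411.884^2 + 322.386^2) ≈ 523.0 km

523.0 km


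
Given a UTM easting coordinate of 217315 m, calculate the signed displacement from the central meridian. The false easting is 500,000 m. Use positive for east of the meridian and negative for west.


displacement = 217315 - 500000 = -282685 m

-282685 m


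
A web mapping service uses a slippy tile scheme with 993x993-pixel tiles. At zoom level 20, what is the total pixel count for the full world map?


tiles per axis = 2^20 = 1048576
total tiles = 1048576^2 = 1099511627776
pixels per axis = 1048576 * 993 = 1041235968
total pixels = 1041235968^2 = 1084172341056897024

1084172341056897024 pixels


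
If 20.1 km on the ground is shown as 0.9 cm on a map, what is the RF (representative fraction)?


ground = 20.1 km = 2010000 cm; RF denominator = ground / map = 2010000 / 0.9 ≈ 2233333; RF = 1:2233333

1:2233333


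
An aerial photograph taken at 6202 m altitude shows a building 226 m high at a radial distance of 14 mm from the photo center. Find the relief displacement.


d = h * r / H = 226 * 14 / 6202 = 0.51 mm

0.51 mm


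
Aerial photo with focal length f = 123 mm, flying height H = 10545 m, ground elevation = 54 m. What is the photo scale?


scale = f / (H - h) = 123 mm / 10491 m = 123 / 10491000 = 1:85293

1:85293


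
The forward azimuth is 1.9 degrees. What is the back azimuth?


back azimuth = (1.9 + 180) mod 360 = 181.9 degrees

181.9 degrees


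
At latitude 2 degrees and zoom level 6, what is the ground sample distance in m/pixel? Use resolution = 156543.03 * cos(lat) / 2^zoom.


res = 156543.03 * cos(2) / 2^6 = 156543.03 * 0.99939083 / 64 = 2444.49 m/pixel

2444.49 m/pixel


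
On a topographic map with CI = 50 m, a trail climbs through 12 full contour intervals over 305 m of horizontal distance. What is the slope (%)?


elevation change = 12 * 50 = 600 m
slope = 600 / 305 * 100 = 196.7%

196.7%


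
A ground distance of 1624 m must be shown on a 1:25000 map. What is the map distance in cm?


map_cm = 1624 * 100 / 25000 = 6.496 cm ≈ 6.5 cm

6.5 cm


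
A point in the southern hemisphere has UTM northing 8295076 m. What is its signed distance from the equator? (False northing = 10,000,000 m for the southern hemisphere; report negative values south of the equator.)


For southern: actual = 8295076 - 10000000 = -1704924 m

-1704924 m


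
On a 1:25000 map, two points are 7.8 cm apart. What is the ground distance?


ground = 7.8 cm * 25000 / 100 = 1950.0 m = 1.95 km

1.95 km


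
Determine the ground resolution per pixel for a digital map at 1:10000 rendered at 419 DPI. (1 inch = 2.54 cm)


pixel_cm = 2.54 / 419 ≈ 0.006062 cm
ground = pixel_cm * 10000 / 100 = 2.54 * 10000 / (419 * 100) = 25400 / 41900 ≈ 0.61 m

0.61 m


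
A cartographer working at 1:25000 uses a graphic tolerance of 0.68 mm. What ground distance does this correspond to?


ground = 0.68 mm * 25000 / 1000 = 17.0 m

17.0 m


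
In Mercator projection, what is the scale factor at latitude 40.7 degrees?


SF = 1 / cos(40.7) = 1 / 0.758134 = 1.319

1.319


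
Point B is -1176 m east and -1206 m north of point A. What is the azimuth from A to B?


az = atan2(-1176, -1206) = -135.7 deg
adjusted to 0-360: 224.3 degrees

224.3 degrees


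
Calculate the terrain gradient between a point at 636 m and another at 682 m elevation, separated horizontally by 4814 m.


gradient = (682 - 636) / 4814 = 46 / 4814 = 0.0096

0.0096


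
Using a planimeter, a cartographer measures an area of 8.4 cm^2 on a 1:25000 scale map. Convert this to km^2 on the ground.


ground_area = 8.4 * (25000/100)^2 = 525000.0 m^2 = 0.525 km^2

0.525 km^2


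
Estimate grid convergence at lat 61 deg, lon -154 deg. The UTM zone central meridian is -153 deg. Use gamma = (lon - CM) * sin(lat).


gamma = (-154 - -153) * sin(61) = -1 * 0.87462 = -0.875 degrees

-0.875 degrees
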